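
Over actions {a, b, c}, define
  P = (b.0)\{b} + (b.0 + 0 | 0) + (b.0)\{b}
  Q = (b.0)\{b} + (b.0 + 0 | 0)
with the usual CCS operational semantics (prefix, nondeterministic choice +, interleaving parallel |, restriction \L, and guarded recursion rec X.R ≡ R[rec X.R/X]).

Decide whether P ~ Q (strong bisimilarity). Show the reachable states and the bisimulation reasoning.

LTS(P): 2 reachable states
  u0 = (b.0)\{b} + (b.0 + 0 | 0) + (b.0)\{b} → —b→ u1
  u1 = 0 → (no moves)
LTS(Q): 2 reachable states
  v0 = (b.0)\{b} + (b.0 + 0 | 0) → —b→ v1
  v1 = 0 → (no moves)
Bisimilarity quotient blocks:
  B0 = {u0, v0}
  B1 = {u1, v1}
u0 ∈ B0, v0 ∈ B0 → same block

YES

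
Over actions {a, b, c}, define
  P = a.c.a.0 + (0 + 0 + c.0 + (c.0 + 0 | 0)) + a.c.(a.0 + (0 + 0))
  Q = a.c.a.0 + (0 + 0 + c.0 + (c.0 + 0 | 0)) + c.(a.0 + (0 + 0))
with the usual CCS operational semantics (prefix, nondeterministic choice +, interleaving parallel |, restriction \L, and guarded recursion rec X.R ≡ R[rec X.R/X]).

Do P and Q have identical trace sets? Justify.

NO — witness ⟨ca⟩

P's transition system — 6 states:
  m0 = a.c.a.0 + (0 + 0 + c.0 + (c.0 + 0 | 0)) + a.c.(a.0 + (0 + 0)) | ··a··> m1, ··a··> m2, ··c··> m3
  m1 = c.(a.0 + (0 + 0)) | ··c··> m4
  m2 = c.a.0 | ··c··> m5
  m3 = 0 | ·
  m4 = a.0 + (0 + 0) | ··a··> m3
  m5 = a.0 | ··a··> m3
Q's transition system — 5 states:
  n0 = a.c.a.0 + (0 + 0 + c.0 + (c.0 + 0 | 0)) + c.(a.0 + (0 + 0)) | ··a··> n1, ··c··> n2, ··c··> n3
  n1 = c.a.0 | ··c··> n4
  n2 = 0 | ·
  n3 = a.0 + (0 + 0) | ··a··> n2
  n4 = a.0 | ··a··> n2
Executing ca from Q (initial set {n0}):
  step 1 (c): {n2, n3}
  step 2 (a): {n2}
  Q completes σ.
Executing ca from P (initial set {m0}):
  step 1 (c): {m3}
  step 2 (a): no successor for P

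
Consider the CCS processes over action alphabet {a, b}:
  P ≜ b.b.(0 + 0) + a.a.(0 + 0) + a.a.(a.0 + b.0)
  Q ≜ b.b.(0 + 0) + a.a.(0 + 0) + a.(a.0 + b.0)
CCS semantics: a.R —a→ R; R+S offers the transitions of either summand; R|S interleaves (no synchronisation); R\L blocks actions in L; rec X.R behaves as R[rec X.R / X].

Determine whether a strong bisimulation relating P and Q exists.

Reachable graph of P (7 states):
  p0 = b.b.(0 + 0) + a.a.(0 + 0) + a.a.(a.0 + b.0) → --a--▸ p1, --a--▸ p2, --b--▸ p3
  p1 = a.(0 + 0) → --a--▸ p4
  p2 = a.(a.0 + b.0) → --a--▸ p5
  p3 = b.(0 + 0) → --b--▸ p4
  p4 = 0 + 0 → (no moves)
  p5 = a.0 + b.0 → --a--▸ p6, --b--▸ p6
  p6 = 0 → (no moves)
Reachable graph of Q (6 states):
  q0 = b.b.(0 + 0) + a.a.(0 + 0) + a.(a.0 + b.0) → --a--▸ q1, --a--▸ q2, --b--▸ q3
  q1 = a.(0 + 0) → --a--▸ q4
  q2 = a.0 + b.0 → --a--▸ q5, --b--▸ q5
  q3 = b.(0 + 0) → --b--▸ q4
  q4 = 0 + 0 → (no moves)
  q5 = 0 → (no moves)
Bisimilarity quotient blocks:
  B0 = {p0}
  B1 = {p2}
  B2 = {p5, q2}
  B3 = {p4, p6, q4, q5}
  B4 = {p3, q3}
  B5 = {p1, q1}
  B6 = {q0}
p0 ∈ B0, q0 ∈ B6 → different blocks

P ≁ Q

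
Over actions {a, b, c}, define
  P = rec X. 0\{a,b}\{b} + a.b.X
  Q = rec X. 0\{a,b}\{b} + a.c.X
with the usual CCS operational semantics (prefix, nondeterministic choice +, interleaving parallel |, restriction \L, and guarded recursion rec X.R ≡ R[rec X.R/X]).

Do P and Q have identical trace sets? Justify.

LTS(P): 2 reachable states
  s0 = rec X. 0\{a,b}\{b} + a.b.X has moves -a-> s1
  s1 = b.(rec X. 0\{a,b}\{b} + a.b.X) has moves -b-> s0
LTS(Q): 2 reachable states
  t0 = rec X. 0\{a,b}\{b} + a.c.X has moves -a-> t1
  t1 = c.(rec X. 0\{a,b}\{b} + a.c.X) has moves -c-> t0
Run σ = ⟨ab⟩ on P: start {s0}
  after a @ step 1: {s1}
  after b @ step 2: {s0}
  P completes σ.
Run σ = ⟨ab⟩ on Q: start {t0}
  after a @ step 1: {t1}
  after b @ step 2: no successor for Q

NO — witness ⟨ab⟩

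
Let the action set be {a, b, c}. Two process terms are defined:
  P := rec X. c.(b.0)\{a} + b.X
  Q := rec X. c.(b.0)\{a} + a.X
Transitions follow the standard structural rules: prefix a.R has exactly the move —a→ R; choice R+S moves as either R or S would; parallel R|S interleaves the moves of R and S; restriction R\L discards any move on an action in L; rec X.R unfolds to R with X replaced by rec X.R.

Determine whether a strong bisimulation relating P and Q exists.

Reachable graph of P (3 states):
  p0 = rec X. c.(b.0)\{a} + b.X ⊢ ··b··> p0, ··c··> p1
  p1 = (b.0)\{a} ⊢ ··b··> p2
  p2 = 0\{a} ⊢ deadlocked
Reachable graph of Q (3 states):
  q0 = rec X. c.(b.0)\{a} + a.X ⊢ ··a··> q0, ··c··> q1
  q1 = (b.0)\{a} ⊢ ··b··> q2
  q2 = 0\{a} ⊢ deadlocked
Bisimilarity quotient blocks:
  B0 = {p0}
  B1 = {p1, q1}
  B2 = {p2, q2}
  B3 = {q0}
p0 ∈ B0, q0 ∈ B3 → different blocks

NO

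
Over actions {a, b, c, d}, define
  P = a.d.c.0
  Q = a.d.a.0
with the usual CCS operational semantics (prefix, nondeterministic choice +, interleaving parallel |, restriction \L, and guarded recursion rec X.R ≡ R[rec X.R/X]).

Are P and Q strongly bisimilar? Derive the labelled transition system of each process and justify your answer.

P ≁ Q

Reachable graph of P (4 states):
  u0 = a.d.c.0 has moves —a→ u1
  u1 = d.c.0 has moves —d→ u2
  u2 = c.0 has moves —c→ u3
  u3 = 0 has moves (no moves)
Reachable graph of Q (4 states):
  v0 = a.d.a.0 has moves —a→ v1
  v1 = d.a.0 has moves —d→ v2
  v2 = a.0 has moves —a→ v3
  v3 = 0 has moves (no moves)
Coarsest stable partition (strong bisimilarity classes):
  B0 = {u0}
  B1 = {u1}
  B2 = {u2}
  B3 = {u3, v3}
  B4 = {v0}
  B5 = {v1}
  B6 = {v2}
u0 ∈ B0, v0 ∈ B4 → different blocks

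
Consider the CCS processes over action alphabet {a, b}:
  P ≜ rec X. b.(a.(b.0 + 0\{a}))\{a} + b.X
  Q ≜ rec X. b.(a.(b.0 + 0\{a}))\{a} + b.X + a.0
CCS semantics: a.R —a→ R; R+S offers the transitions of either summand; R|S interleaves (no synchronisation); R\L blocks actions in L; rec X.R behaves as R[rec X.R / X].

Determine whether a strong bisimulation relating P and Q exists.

Reachable graph of P (2 states):
  s0 = rec X. b.(a.(b.0 + 0\{a}))\{a} + b.X ⊢ --b--▸ s0, --b--▸ s1
  s1 = (a.(b.0 + 0\{a}))\{a} ⊢ (no moves)
Reachable graph of Q (3 states):
  t0 = rec X. b.(a.(b.0 + 0\{a}))\{a} + b.X + a.0 ⊢ --a--▸ t1, --b--▸ t0, --b--▸ t2
  t1 = 0 ⊢ (no moves)
  t2 = (a.(b.0 + 0\{a}))\{a} ⊢ (no moves)
Bisimilarity quotient blocks:
  B0 = {s0}
  B1 = {s1, t1, t2}
  B2 = {t0}
s0 ∈ B0, t0 ∈ B2 → different blocks

P ≁ Q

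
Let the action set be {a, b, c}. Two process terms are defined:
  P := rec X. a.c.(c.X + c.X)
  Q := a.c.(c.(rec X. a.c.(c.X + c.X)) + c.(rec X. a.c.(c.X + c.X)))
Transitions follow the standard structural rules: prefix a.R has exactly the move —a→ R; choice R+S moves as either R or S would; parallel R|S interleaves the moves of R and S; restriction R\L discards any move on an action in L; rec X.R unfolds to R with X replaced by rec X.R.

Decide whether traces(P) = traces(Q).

LTS(P): 3 reachable states
  m0 = rec X. a.c.(c.X + c.X) ⊢ -a-> m1
  m1 = c.(c.(rec X. a.c.(c.X + c.X)) + c.(rec X. a.c.(c.X + c.X))) ⊢ -c-> m2
  m2 = c.(rec X. a.c.(c.X + c.X)) + c.(rec X. a.c.(c.X + c.X)) ⊢ -c-> m0
LTS(Q): 4 reachable states
  n0 = a.c.(c.(rec X. a.c.(c.X + c.X)) + c.(rec X. a.c.(c.X + c.X))) ⊢ -a-> n1
  n1 = c.(c.(rec X. a.c.(c.X + c.X)) + c.(rec X. a.c.(c.X + c.X))) ⊢ -c-> n2
  n2 = c.(rec X. a.c.(c.X + c.X)) + c.(rec X. a.c.(c.X + c.X)) ⊢ -c-> n3
  n3 = rec X. a.c.(c.X + c.X) ⊢ -a-> n1
Bisimilarity quotient blocks:
  B0 = {m0, n0, n3}
  B1 = {m1, n1}
  B2 = {m2, n2}
m0 ∈ B0, n0 ∈ B0 → same block
Bisimilar ⇒ trace-equivalent.

YES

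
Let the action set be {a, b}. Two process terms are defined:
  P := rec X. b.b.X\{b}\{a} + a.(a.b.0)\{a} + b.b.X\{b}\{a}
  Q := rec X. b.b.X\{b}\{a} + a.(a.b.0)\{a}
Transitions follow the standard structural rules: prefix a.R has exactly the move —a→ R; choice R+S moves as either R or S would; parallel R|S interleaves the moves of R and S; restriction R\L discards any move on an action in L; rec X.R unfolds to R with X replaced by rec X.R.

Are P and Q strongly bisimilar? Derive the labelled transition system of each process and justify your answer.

LTS(P): 4 reachable states
  s0 = rec X. b.b.X\{b}\{a} + a.(a.b.0)\{a} + b.b.X\{b}\{a} ⊢ ··a··> s1, ··b··> s2
  s1 = (a.b.0)\{a} ⊢ ·
  s2 = b.(rec X. b.b.X\{b}\{a} + a.(a.b.0)\{a} + b.b.X\{b}\{a})\{b}\{a} ⊢ ··b··> s3
  s3 = (rec X. b.b.X\{b}\{a} + a.(a.b.0)\{a} + b.b.X\{b}\{a})\{b}\{a} ⊢ ·
LTS(Q): 4 reachable states
  t0 = rec X. b.b.X\{b}\{a} + a.(a.b.0)\{a} ⊢ ··a··> t1, ··b··> t2
  t1 = (a.b.0)\{a} ⊢ ·
  t2 = b.(rec X. b.b.X\{b}\{a} + a.(a.b.0)\{a})\{b}\{a} ⊢ ··b··> t3
  t3 = (rec X. b.b.X\{b}\{a} + a.(a.b.0)\{a})\{b}\{a} ⊢ ·
Partition-refinement fixed point:
  B0 = {s0, t0}
  B1 = {s2, t2}
  B2 = {s1, s3, t1, t3}
s0 ∈ B0, t0 ∈ B0 → same block

P ~ Q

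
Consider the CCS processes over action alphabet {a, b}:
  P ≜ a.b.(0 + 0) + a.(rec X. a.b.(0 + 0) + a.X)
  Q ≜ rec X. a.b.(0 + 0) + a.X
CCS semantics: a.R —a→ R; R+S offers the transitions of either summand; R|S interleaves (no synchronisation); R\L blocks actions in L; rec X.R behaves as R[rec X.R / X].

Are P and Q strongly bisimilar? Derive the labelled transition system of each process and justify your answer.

Reachable graph of P (4 states):
  s0 = a.b.(0 + 0) + a.(rec X. a.b.(0 + 0) + a.X) ⊢ -a-> s1, -a-> s2
  s1 = b.(0 + 0) ⊢ -b-> s3
  s2 = rec X. a.b.(0 + 0) + a.X ⊢ -a-> s1, -a-> s2
  s3 = 0 + 0 ⊢ ·
Reachable graph of Q (3 states):
  t0 = rec X. a.b.(0 + 0) + a.X ⊢ -a-> t0, -a-> t1
  t1 = b.(0 + 0) ⊢ -b-> t2
  t2 = 0 + 0 ⊢ ·
Bisimilarity quotient blocks:
  B0 = {s0, s2, t0}
  B1 = {s1, t1}
  B2 = {s3, t2}
s0 ∈ B0, t0 ∈ B0 → same block

bisimilar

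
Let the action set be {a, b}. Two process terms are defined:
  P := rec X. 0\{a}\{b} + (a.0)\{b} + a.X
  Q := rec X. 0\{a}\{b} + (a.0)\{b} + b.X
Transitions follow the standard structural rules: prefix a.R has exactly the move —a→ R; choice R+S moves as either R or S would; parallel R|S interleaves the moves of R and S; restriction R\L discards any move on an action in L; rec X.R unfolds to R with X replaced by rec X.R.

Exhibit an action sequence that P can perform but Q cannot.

aa

Reachable graph of P (2 states):
  u0 = rec X. 0\{a}\{b} + (a.0)\{b} + a.X ⊢ —a→ u0, —a→ u1
  u1 = 0\{b} ⊢ ∅
Reachable graph of Q (2 states):
  v0 = rec X. 0\{a}\{b} + (a.0)\{b} + b.X ⊢ —a→ v1, —b→ v0
  v1 = 0\{b} ⊢ ∅
Trace ⟨aa⟩ through P, begin at {u0}:
  step 1 (a): {u0, u1}
  step 2 (a): {u0, u1}
  P completes σ.
Trace ⟨aa⟩ through Q, begin at {v0}:
  step 1 (a): {v1}
  step 2 (a): ∅ (Q stuck)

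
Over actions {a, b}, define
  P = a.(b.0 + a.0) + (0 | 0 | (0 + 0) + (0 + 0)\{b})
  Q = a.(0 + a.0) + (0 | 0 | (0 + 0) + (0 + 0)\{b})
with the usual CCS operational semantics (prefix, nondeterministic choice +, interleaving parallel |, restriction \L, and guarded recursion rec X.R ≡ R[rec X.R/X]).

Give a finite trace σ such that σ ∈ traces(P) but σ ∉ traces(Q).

ab

P's transition system — 3 states:
  p0 = a.(b.0 + a.0) + (0 | 0 | (0 + 0) + (0 + 0)\{b}) | --a--▸ p1
  p1 = b.0 + a.0 | --a--▸ p2, --b--▸ p2
  p2 = 0 | ·
Q's transition system — 3 states:
  q0 = a.(0 + a.0) + (0 | 0 | (0 + 0) + (0 + 0)\{b}) | --a--▸ q1
  q1 = 0 + a.0 | --a--▸ q2
  q2 = 0 | ·
Executing ab from P (initial set {p0}):
  step 1 (a): {p1}
  step 2 (b): {p2}
  — P admits the full trace.
Executing ab from Q (initial set {q0}):
  step 1 (a): {q1}
  step 2 (b): ∅  — Q cannot continue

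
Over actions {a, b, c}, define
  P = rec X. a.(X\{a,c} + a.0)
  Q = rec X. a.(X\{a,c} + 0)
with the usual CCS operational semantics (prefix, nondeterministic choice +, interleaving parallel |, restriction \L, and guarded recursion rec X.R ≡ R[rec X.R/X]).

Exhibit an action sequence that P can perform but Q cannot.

LTS(P): 3 reachable states
  s0 = rec X. a.(X\{a,c} + a.0) :: —a→ s1
  s1 = (rec X. a.(X\{a,c} + a.0))\{a,c} + a.0 :: —a→ s2
  s2 = 0 :: ·
LTS(Q): 2 reachable states
  t0 = rec X. a.(X\{a,c} + 0) :: —a→ t1
  t1 = (rec X. a.(X\{a,c} + 0))\{a,c} + 0 :: ·
Trace ⟨aa⟩ through P, begin at {s0}:
  step 1 (a): {s1}
  step 2 (a): {s2}
  — P admits the full trace.
Trace ⟨aa⟩ through Q, begin at {t0}:
  step 1 (a): {t1}
  step 2 (a): ∅  — Q cannot continue

aa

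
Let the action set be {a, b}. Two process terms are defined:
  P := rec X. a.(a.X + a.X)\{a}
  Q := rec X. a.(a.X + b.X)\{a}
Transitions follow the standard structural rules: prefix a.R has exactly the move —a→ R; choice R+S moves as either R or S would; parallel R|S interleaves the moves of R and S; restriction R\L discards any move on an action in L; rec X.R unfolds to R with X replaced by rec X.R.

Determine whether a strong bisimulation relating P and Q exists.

LTS(P): 2 reachable states
  s0 = rec X. a.(a.X + a.X)\{a} :: -a-> s1
  s1 = (a.(rec X. a.(a.X + a.X)\{a}) + a.(rec X. a.(a.X + a.X)\{a}))\{a} :: ·
LTS(Q): 3 reachable states
  t0 = rec X. a.(a.X + b.X)\{a} :: -a-> t1
  t1 = (a.(rec X. a.(a.X + b.X)\{a}) + b.(rec X. a.(a.X + b.X)\{a}))\{a} :: -b-> t2
  t2 = (rec X. a.(a.X + b.X)\{a})\{a} :: ·
Coarsest stable partition (strong bisimilarity classes):
  B0 = {s0}
  B1 = {s1, t2}
  B2 = {t0}
  B3 = {t1}
s0 ∈ B0, t0 ∈ B2 → different blocks

not bisimilar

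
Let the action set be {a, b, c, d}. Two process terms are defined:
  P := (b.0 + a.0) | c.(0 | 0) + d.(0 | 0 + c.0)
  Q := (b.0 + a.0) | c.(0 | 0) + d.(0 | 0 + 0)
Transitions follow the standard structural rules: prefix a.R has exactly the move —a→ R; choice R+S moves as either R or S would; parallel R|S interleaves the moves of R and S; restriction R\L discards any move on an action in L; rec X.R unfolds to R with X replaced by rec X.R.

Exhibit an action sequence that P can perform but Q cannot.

LTS(P): 6 reachable states
  s0 = (b.0 + a.0) | c.(0 | 0) + d.(0 | 0 + c.0) :: -a-> s1, -b-> s1, -c-> s2, -d-> s3
  s1 = 0 | c.(0 | 0) :: -c-> s4
  s2 = (b.0 + a.0) | (0 | 0) :: -a-> s4, -b-> s4
  s3 = 0 | 0 + c.0 :: -c-> s5
  s4 = 0 | (0 | 0) :: ∅
  s5 = 0 :: ∅
LTS(Q): 5 reachable states
  t0 = (b.0 + a.0) | c.(0 | 0) + d.(0 | 0 + 0) :: -a-> t1, -b-> t1, -c-> t2, -d-> t3
  t1 = 0 | c.(0 | 0) :: -c-> t4
  t2 = (b.0 + a.0) | (0 | 0) :: -a-> t4, -b-> t4
  t3 = 0 | 0 + 0 :: ∅
  t4 = 0 | (0 | 0) :: ∅
Run σ = ⟨dc⟩ on P: start {s0}
  step 1 (d): {s3}
  step 2 (c): {s5}
  ✓ P
Run σ = ⟨dc⟩ on Q: start {t0}
  step 1 (d): {t3}
  step 2 (c): ∅ (Q stuck)

dc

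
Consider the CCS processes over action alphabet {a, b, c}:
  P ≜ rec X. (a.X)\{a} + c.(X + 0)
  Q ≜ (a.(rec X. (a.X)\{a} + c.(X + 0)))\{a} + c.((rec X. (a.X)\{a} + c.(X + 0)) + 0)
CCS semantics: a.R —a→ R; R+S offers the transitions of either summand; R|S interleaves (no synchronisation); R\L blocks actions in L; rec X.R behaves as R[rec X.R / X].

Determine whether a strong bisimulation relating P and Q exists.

P ~ Q

LTS(P): 2 reachable states
  u0 = rec X. (a.X)\{a} + c.(X + 0) ⊢ ··c··> u1
  u1 = (rec X. (a.X)\{a} + c.(X + 0)) + 0 ⊢ ··c··> u1
LTS(Q): 2 reachable states
  v0 = (a.(rec X. (a.X)\{a} + c.(X + 0)))\{a} + c.((rec X. (a.X)\{a} + c.(X + 0)) + 0) ⊢ ··c··> v1
  v1 = (rec X. (a.X)\{a} + c.(X + 0)) + 0 ⊢ ··c··> v1
Partition-refinement fixed point:
  B0 = {u0, u1, v0, v1}
u0 ∈ B0, v0 ∈ B0 → same block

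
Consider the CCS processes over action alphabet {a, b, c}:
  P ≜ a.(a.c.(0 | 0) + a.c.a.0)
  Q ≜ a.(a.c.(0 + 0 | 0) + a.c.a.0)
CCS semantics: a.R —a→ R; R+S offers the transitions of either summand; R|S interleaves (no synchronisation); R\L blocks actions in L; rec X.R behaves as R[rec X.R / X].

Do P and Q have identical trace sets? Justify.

LTS(P): 7 reachable states
  s0 = a.(a.c.(0 | 0) + a.c.a.0) :: —a→ s1
  s1 = a.c.(0 | 0) + a.c.a.0 :: —a→ s2, —a→ s3
  s2 = c.(0 | 0) :: —c→ s4
  s3 = c.a.0 :: —c→ s5
  s4 = 0 | 0 :: ∅
  s5 = a.0 :: —a→ s6
  s6 = 0 :: ∅
LTS(Q): 7 reachable states
  t0 = a.(a.c.(0 + 0 | 0) + a.c.a.0) :: —a→ t1
  t1 = a.c.(0 + 0 | 0) + a.c.a.0 :: —a→ t2, —a→ t3
  t2 = c.(0 + 0 | 0) :: —c→ t4
  t3 = c.a.0 :: —c→ t5
  t4 = 0 + 0 | 0 :: ∅
  t5 = a.0 :: —a→ t6
  t6 = 0 :: ∅
Coarsest stable partition (strong bisimilarity classes):
  B0 = {s0, t0}
  B1 = {s1, t1}
  B2 = {s2, t2}
  B3 = {s4, s6, t4, t6}
  B4 = {s3, t3}
  B5 = {s5, t5}
s0 ∈ B0, t0 ∈ B0 → same block
Bisimilar ⇒ trace-equivalent.

trace-equivalent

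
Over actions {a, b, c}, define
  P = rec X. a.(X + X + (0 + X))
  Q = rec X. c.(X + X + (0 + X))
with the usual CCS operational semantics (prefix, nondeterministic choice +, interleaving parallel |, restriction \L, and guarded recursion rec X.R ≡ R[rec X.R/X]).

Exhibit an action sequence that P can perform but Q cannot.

LTS(P): 2 reachable states
  m0 = rec X. a.(X + X + (0 + X)) :: -a-> m1
  m1 = (rec X. a.(X + X + (0 + X))) + (rec X. a.(X + X + (0 + X))) + (0 + (rec X. a.(X + X + (0 + X)))) :: -a-> m1
LTS(Q): 2 reachable states
  n0 = rec X. c.(X + X + (0 + X)) :: -c-> n1
  n1 = (rec X. c.(X + X + (0 + X))) + (rec X. c.(X + X + (0 + X))) + (0 + (rec X. c.(X + X + (0 + X)))) :: -c-> n1
Executing a from P (initial set {m0}):
  after a @ step 1: {m1}
  P completes σ.
Executing a from Q (initial set {n0}):
  after a @ step 1: ∅  — Q cannot continue

a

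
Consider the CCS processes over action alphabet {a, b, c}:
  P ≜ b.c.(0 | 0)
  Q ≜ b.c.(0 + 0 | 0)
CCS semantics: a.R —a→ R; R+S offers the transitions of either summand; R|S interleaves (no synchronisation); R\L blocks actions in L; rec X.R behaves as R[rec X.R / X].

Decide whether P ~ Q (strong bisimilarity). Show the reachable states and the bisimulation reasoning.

P ~ Q

LTS(P): 3 reachable states
  u0 = b.c.(0 | 0) ⊢ =b=> u1
  u1 = c.(0 | 0) ⊢ =c=> u2
  u2 = 0 | 0 ⊢ ·
LTS(Q): 3 reachable states
  v0 = b.c.(0 + 0 | 0) ⊢ =b=> v1
  v1 = c.(0 + 0 | 0) ⊢ =c=> v2
  v2 = 0 + 0 | 0 ⊢ ·
Bisimilarity quotient blocks:
  B0 = {u0, v0}
  B1 = {u1, v1}
  B2 = {u2, v2}
u0 ∈ B0, v0 ∈ B0 → same block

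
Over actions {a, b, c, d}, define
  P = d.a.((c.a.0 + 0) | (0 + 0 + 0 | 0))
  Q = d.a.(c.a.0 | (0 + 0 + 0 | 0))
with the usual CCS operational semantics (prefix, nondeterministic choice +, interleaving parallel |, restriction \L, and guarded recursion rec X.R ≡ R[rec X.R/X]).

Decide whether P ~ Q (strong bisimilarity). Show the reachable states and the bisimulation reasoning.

LTS(P): 5 reachable states
  u0 = d.a.((c.a.0 + 0) | (0 + 0 + 0 | 0)) :: =d=> u1
  u1 = a.((c.a.0 + 0) | (0 + 0 + 0 | 0)) :: =a=> u2
  u2 = (c.a.0 + 0) | (0 + 0 + 0 | 0) :: =c=> u3
  u3 = a.0 | (0 + 0 + 0 | 0) :: =a=> u4
  u4 = 0 | (0 + 0 + 0 | 0) :: deadlocked
LTS(Q): 5 reachable states
  v0 = d.a.(c.a.0 | (0 + 0 + 0 | 0)) :: =d=> v1
  v1 = a.(c.a.0 | (0 + 0 + 0 | 0)) :: =a=> v2
  v2 = c.a.0 | (0 + 0 + 0 | 0) :: =c=> v3
  v3 = a.0 | (0 + 0 + 0 | 0) :: =a=> v4
  v4 = 0 | (0 + 0 + 0 | 0) :: deadlocked
Coarsest stable partition (strong bisimilarity classes):
  B0 = {u0, v0}
  B1 = {u1, v1}
  B2 = {u2, v2}
  B3 = {u3, v3}
  B4 = {u4, v4}
u0 ∈ B0, v0 ∈ B0 → same block

YES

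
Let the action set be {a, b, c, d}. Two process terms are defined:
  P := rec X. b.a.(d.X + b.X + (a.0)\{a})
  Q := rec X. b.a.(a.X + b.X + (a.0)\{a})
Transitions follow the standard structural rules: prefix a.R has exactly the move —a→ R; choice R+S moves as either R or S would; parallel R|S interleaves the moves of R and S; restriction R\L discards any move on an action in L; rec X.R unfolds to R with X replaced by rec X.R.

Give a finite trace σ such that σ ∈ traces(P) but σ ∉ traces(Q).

P's transition system — 3 states:
  s0 = rec X. b.a.(d.X + b.X + (a.0)\{a}) :: -b-> s1
  s1 = a.(d.(rec X. b.a.(d.X + b.X + (a.0)\{a})) + b.(rec X. b.a.(d.X + b.X + (a.0)\{a})) + (a.0)\{a}) :: -a-> s2
  s2 = d.(rec X. b.a.(d.X + b.X + (a.0)\{a})) + b.(rec X. b.a.(d.X + b.X + (a.0)\{a})) + (a.0)\{a} :: -b-> s0, -d-> s0
Q's transition system — 3 states:
  t0 = rec X. b.a.(a.X + b.X + (a.0)\{a}) :: -b-> t1
  t1 = a.(a.(rec X. b.a.(a.X + b.X + (a.0)\{a})) + b.(rec X. b.a.(a.X + b.X + (a.0)\{a})) + (a.0)\{a}) :: -a-> t2
  t2 = a.(rec X. b.a.(a.X + b.X + (a.0)\{a})) + b.(rec X. b.a.(a.X + b.X + (a.0)\{a})) + (a.0)\{a} :: -a-> t0, -b-> t0
Run σ = ⟨bad⟩ on P: start {s0}
  step 1 (b): {s1}
  step 2 (a): {s2}
  step 3 (d): {s0}
  ✓ P
Run σ = ⟨bad⟩ on Q: start {t0}
  step 1 (b): {t1}
  step 2 (a): {t2}
  step 3 (d): no successor for Q

bad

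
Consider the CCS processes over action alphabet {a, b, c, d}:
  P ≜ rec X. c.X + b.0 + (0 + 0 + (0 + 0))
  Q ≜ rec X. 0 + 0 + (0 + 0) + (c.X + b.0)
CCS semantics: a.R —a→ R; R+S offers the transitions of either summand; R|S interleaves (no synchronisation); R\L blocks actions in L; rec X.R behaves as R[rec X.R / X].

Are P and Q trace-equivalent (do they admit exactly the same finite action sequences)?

trace-equivalent

P's transition system — 2 states:
  m0 = rec X. c.X + b.0 + (0 + 0 + (0 + 0)) :: --b--▸ m1, --c--▸ m0
  m1 = 0 :: deadlocked
Q's transition system — 2 states:
  n0 = rec X. 0 + 0 + (0 + 0) + (c.X + b.0) :: --b--▸ n1, --c--▸ n0
  n1 = 0 :: deadlocked
Partition-refinement fixed point:
  B0 = {m0, n0}
  B1 = {m1, n1}
m0 ∈ B0, n0 ∈ B0 → same block
Bisimilar ⇒ trace-equivalent.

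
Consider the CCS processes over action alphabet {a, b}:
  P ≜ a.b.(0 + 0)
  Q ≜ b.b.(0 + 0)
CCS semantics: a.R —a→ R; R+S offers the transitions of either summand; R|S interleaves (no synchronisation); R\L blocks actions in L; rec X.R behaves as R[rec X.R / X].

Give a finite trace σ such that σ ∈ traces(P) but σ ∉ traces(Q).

P's transition system — 3 states:
  p0 = a.b.(0 + 0) → =a=> p1
  p1 = b.(0 + 0) → =b=> p2
  p2 = 0 + 0 → ∅
Q's transition system — 3 states:
  q0 = b.b.(0 + 0) → =b=> q1
  q1 = b.(0 + 0) → =b=> q2
  q2 = 0 + 0 → ∅
Trace ⟨a⟩ through P, begin at {p0}:
  [1] a ⇒ {p1}
  ✓ P
Trace ⟨a⟩ through Q, begin at {q0}:
  [1] a ⇒ ∅  — Q cannot continue

a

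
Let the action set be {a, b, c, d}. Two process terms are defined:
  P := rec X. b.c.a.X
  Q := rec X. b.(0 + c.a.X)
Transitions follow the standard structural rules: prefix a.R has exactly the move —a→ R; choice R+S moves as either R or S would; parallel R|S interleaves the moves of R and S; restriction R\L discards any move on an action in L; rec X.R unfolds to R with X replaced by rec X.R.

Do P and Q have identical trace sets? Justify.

Reachable graph of P (3 states):
  m0 = rec X. b.c.a.X ⊢ --b--▸ m1
  m1 = c.a.(rec X. b.c.a.X) ⊢ --c--▸ m2
  m2 = a.(rec X. b.c.a.X) ⊢ --a--▸ m0
Reachable graph of Q (3 states):
  n0 = rec X. b.(0 + c.a.X) ⊢ --b--▸ n1
  n1 = 0 + c.a.(rec X. b.(0 + c.a.X)) ⊢ --c--▸ n2
  n2 = a.(rec X. b.(0 + c.a.X)) ⊢ --a--▸ n0
Partition-refinement fixed point:
  B0 = {m0, n0}
  B1 = {m1, n1}
  B2 = {m2, n2}
m0 ∈ B0, n0 ∈ B0 → same block
Bisimilar ⇒ trace-equivalent.

trace-equivalent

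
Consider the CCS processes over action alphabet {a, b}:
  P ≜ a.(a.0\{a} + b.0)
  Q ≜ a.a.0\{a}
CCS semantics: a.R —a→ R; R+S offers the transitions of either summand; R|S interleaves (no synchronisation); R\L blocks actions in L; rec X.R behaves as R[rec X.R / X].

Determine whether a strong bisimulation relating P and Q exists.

P ≁ Q

LTS(P): 4 reachable states
  u0 = a.(a.0\{a} + b.0) has moves —a→ u1
  u1 = a.0\{a} + b.0 has moves —a→ u2, —b→ u3
  u2 = 0\{a} has moves ·
  u3 = 0 has moves ·
LTS(Q): 3 reachable states
  v0 = a.a.0\{a} has moves —a→ v1
  v1 = a.0\{a} has moves —a→ v2
  v2 = 0\{a} has moves ·
Coarsest stable partition (strong bisimilarity classes):
  B0 = {u0}
  B1 = {u1}
  B2 = {u2, u3, v2}
  B3 = {v0}
  B4 = {v1}
u0 ∈ B0, v0 ∈ B3 → different blocks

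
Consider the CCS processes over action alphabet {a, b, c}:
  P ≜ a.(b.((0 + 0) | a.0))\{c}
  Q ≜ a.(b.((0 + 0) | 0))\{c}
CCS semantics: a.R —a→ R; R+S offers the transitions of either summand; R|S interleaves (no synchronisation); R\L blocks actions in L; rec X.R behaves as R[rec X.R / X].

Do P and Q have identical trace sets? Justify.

traces(P) ≠ traces(Q) — witness ⟨aba⟩

P's transition system — 4 states:
  m0 = a.(b.((0 + 0) | a.0))\{c} has moves =a=> m1
  m1 = (b.((0 + 0) | a.0))\{c} has moves =b=> m2
  m2 = ((0 + 0) | a.0)\{c} has moves =a=> m3
  m3 = ((0 + 0) | 0)\{c} has moves (no moves)
Q's transition system — 3 states:
  n0 = a.(b.((0 + 0) | 0))\{c} has moves =a=> n1
  n1 = (b.((0 + 0) | 0))\{c} has moves =b=> n2
  n2 = ((0 + 0) | 0)\{c} has moves (no moves)
Trace ⟨aba⟩ through P, begin at {m0}:
  after a @ step 1: {m1}
  after b @ step 2: {m2}
  after a @ step 3: {m3}
  P completes σ.
Trace ⟨aba⟩ through Q, begin at {n0}:
  after a @ step 1: {n1}
  after b @ step 2: {n2}
  after a @ step 3: no successor for Q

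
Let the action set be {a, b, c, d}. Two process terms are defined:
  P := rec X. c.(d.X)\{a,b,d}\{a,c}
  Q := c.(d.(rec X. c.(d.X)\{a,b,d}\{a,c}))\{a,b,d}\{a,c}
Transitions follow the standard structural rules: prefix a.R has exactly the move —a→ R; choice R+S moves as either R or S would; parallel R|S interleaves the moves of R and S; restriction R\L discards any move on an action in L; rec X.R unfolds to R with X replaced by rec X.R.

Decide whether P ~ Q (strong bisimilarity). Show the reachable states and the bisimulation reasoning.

bisimilar

P's transition system — 2 states:
  s0 = rec X. c.(d.X)\{a,b,d}\{a,c} → -c-> s1
  s1 = (d.(rec X. c.(d.X)\{a,b,d}\{a,c}))\{a,b,d}\{a,c} → ∅
Q's transition system — 2 states:
  t0 = c.(d.(rec X. c.(d.X)\{a,b,d}\{a,c}))\{a,b,d}\{a,c} → -c-> t1
  t1 = (d.(rec X. c.(d.X)\{a,b,d}\{a,c}))\{a,b,d}\{a,c} → ∅
Coarsest stable partition (strong bisimilarity classes):
  B0 = {s0, t0}
  B1 = {s1, t1}
s0 ∈ B0, t0 ∈ B0 → same block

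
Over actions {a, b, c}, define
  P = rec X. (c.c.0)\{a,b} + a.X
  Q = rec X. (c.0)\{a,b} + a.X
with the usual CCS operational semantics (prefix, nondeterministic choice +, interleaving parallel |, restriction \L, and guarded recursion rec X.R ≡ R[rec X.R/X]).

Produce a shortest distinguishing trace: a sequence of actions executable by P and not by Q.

Reachable graph of P (3 states):
  p0 = rec X. (c.c.0)\{a,b} + a.X :: --a--▸ p0, --c--▸ p1
  p1 = (c.0)\{a,b} :: --c--▸ p2
  p2 = 0\{a,b} :: stopped
Reachable graph of Q (2 states):
  q0 = rec X. (c.0)\{a,b} + a.X :: --a--▸ q0, --c--▸ q1
  q1 = 0\{a,b} :: stopped
Trace ⟨cc⟩ through P, begin at {p0}:
  [1] c ⇒ {p1}
  [2] c ⇒ {p2}
  — P admits the full trace.
Trace ⟨cc⟩ through Q, begin at {q0}:
  [1] c ⇒ {q1}
  [2] c ⇒ ∅  — Q cannot continue

cc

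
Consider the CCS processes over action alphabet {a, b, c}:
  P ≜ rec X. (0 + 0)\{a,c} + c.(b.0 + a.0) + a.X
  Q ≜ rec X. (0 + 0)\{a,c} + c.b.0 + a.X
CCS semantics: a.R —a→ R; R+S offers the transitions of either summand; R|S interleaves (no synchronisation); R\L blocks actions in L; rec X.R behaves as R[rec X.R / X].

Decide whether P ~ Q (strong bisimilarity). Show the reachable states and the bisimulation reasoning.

P ≁ Q

LTS(P): 3 reachable states
  u0 = rec X. (0 + 0)\{a,c} + c.(b.0 + a.0) + a.X ⊢ -a-> u0, -c-> u1
  u1 = b.0 + a.0 ⊢ -a-> u2, -b-> u2
  u2 = 0 ⊢ ·
LTS(Q): 3 reachable states
  v0 = rec X. (0 + 0)\{a,c} + c.b.0 + a.X ⊢ -a-> v0, -c-> v1
  v1 = b.0 ⊢ -b-> v2
  v2 = 0 ⊢ ·
Partition-refinement fixed point:
  B0 = {u0}
  B1 = {u1}
  B2 = {u2, v2}
  B3 = {v0}
  B4 = {v1}
u0 ∈ B0, v0 ∈ B3 → different blocks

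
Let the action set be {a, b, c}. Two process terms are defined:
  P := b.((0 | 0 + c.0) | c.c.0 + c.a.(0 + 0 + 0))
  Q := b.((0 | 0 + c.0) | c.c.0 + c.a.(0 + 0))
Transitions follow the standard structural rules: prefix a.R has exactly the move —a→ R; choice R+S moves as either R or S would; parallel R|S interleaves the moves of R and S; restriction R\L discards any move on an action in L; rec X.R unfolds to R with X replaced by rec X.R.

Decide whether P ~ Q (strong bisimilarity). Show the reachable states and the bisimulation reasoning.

bisimilar

LTS(P): 9 reachable states
  u0 = b.((0 | 0 + c.0) | c.c.0 + c.a.(0 + 0 + 0)) | ··b··> u1
  u1 = (0 | 0 + c.0) | c.c.0 + c.a.(0 + 0 + 0) | ··c··> u2, ··c··> u3, ··c··> u4
  u2 = (0 | 0 + c.0) | c.0 | ··c··> u5, ··c··> u6
  u3 = 0 | c.c.0 | ··c··> u6
  u4 = a.(0 + 0 + 0) | ··a··> u7
  u5 = (0 | 0 + c.0) | 0 | ··c··> u8
  u6 = 0 | c.0 | ··c··> u8
  u7 = 0 + 0 + 0 | (no moves)
  u8 = 0 | 0 | (no moves)
LTS(Q): 9 reachable states
  v0 = b.((0 | 0 + c.0) | c.c.0 + c.a.(0 + 0)) | ··b··> v1
  v1 = (0 | 0 + c.0) | c.c.0 + c.a.(0 + 0) | ··c··> v2, ··c··> v3, ··c··> v4
  v2 = (0 | 0 + c.0) | c.0 | ··c··> v5, ··c··> v6
  v3 = 0 | c.c.0 | ··c··> v6
  v4 = a.(0 + 0) | ··a··> v7
  v5 = (0 | 0 + c.0) | 0 | ··c··> v8
  v6 = 0 | c.0 | ··c··> v8
  v7 = 0 + 0 | (no moves)
  v8 = 0 | 0 | (no moves)
Coarsest stable partition (strong bisimilarity classes):
  B0 = {u0, v0}
  B1 = {u1, v1}
  B2 = {u2, u3, v2, v3}
  B3 = {u5, u6, v5, v6}
  B4 = {u7, u8, v7, v8}
  B5 = {u4, v4}
u0 ∈ B0, v0 ∈ B0 → same block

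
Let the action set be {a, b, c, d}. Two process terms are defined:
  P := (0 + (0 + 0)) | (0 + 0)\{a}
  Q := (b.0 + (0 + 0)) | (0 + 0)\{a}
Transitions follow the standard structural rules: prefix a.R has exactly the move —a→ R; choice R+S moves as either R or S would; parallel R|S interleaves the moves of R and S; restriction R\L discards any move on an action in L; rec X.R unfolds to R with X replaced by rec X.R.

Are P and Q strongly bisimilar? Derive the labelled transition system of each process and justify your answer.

LTS(P): 1 reachable states
  m0 = (0 + (0 + 0)) | (0 + 0)\{a} has moves ∅
LTS(Q): 2 reachable states
  n0 = (b.0 + (0 + 0)) | (0 + 0)\{a} has moves ··b··> n1
  n1 = 0 | (0 + 0)\{a} has moves ∅
Coarsest stable partition (strong bisimilarity classes):
  B0 = {m0, n1}
  B1 = {n0}
m0 ∈ B0, n0 ∈ B1 → different blocks

P ≁ Q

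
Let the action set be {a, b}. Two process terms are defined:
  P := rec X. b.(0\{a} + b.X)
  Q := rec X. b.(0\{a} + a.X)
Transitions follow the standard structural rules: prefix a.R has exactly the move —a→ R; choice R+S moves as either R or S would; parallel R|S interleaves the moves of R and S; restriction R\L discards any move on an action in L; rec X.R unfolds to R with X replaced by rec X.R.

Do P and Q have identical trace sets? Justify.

Reachable graph of P (2 states):
  s0 = rec X. b.(0\{a} + b.X) | -b-> s1
  s1 = 0\{a} + b.(rec X. b.(0\{a} + b.X)) | -b-> s0
Reachable graph of Q (2 states):
  t0 = rec X. b.(0\{a} + a.X) | -b-> t1
  t1 = 0\{a} + a.(rec X. b.(0\{a} + a.X)) | -a-> t0
Trace ⟨bb⟩ through P, begin at {s0}:
  [1] b ⇒ {s1}
  [2] b ⇒ {s0}
  — P admits the full trace.
Trace ⟨bb⟩ through Q, begin at {t0}:
  [1] b ⇒ {t1}
  [2] b ⇒ ∅ (Q stuck)

trace-distinct — witness ⟨bb⟩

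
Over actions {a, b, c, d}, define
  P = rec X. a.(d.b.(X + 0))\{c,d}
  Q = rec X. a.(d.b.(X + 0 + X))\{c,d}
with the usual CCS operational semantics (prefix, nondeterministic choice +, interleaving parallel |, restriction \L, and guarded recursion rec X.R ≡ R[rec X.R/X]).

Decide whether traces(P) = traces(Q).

Reachable graph of P (2 states):
  p0 = rec X. a.(d.b.(X + 0))\{c,d} :: =a=> p1
  p1 = (d.b.((rec X. a.(d.b.(X + 0))\{c,d}) + 0))\{c,d} :: ·
Reachable graph of Q (2 states):
  q0 = rec X. a.(d.b.(X + 0 + X))\{c,d} :: =a=> q1
  q1 = (d.b.((rec X. a.(d.b.(X + 0 + X))\{c,d}) + 0 + (rec X. a.(d.b.(X + 0 + X))\{c,d})))\{c,d} :: ·
Bisimilarity quotient blocks:
  B0 = {p0, q0}
  B1 = {p1, q1}
p0 ∈ B0, q0 ∈ B0 → same block
Bisimilar ⇒ trace-equivalent.

traces(P) = traces(Q)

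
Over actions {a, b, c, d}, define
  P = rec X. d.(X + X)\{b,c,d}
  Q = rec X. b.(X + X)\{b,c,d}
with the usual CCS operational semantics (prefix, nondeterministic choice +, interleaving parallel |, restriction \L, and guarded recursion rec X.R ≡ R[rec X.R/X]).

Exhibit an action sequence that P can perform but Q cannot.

LTS(P): 2 reachable states
  m0 = rec X. d.(X + X)\{b,c,d} ⊢ -d-> m1
  m1 = ((rec X. d.(X + X)\{b,c,d}) + (rec X. d.(X + X)\{b,c,d}))\{b,c,d} ⊢ (no moves)
LTS(Q): 2 reachable states
  n0 = rec X. b.(X + X)\{b,c,d} ⊢ -b-> n1
  n1 = ((rec X. b.(X + X)\{b,c,d}) + (rec X. b.(X + X)\{b,c,d}))\{b,c,d} ⊢ (no moves)
Run σ = ⟨d⟩ on P: start {m0}
  after d @ step 1: {m1}
  P completes σ.
Run σ = ⟨d⟩ on Q: start {n0}
  after d @ step 1: ∅  — Q cannot continue

d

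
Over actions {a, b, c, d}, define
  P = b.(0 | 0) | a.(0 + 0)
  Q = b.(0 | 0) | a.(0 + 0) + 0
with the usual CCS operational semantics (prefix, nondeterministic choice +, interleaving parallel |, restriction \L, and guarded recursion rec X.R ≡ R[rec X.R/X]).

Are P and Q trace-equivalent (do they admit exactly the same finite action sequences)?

traces(P) = traces(Q)

LTS(P): 4 reachable states
  s0 = b.(0 | 0) | a.(0 + 0) → ··a··> s1, ··b··> s2
  s1 = b.(0 | 0) | (0 + 0) → ··b··> s3
  s2 = 0 | 0 | a.(0 + 0) → ··a··> s3
  s3 = 0 | 0 | (0 + 0) → ∅
LTS(Q): 4 reachable states
  t0 = b.(0 | 0) | a.(0 + 0) + 0 → ··a··> t1, ··b··> t2
  t1 = b.(0 | 0) | (0 + 0) → ··b··> t3
  t2 = 0 | 0 | a.(0 + 0) → ··a··> t3
  t3 = 0 | 0 | (0 + 0) → ∅
Coarsest stable partition (strong bisimilarity classes):
  B0 = {s0, t0}
  B1 = {s1, t1}
  B2 = {s3, t3}
  B3 = {s2, t2}
s0 ∈ B0, t0 ∈ B0 → same block
Bisimilar ⇒ trace-equivalent.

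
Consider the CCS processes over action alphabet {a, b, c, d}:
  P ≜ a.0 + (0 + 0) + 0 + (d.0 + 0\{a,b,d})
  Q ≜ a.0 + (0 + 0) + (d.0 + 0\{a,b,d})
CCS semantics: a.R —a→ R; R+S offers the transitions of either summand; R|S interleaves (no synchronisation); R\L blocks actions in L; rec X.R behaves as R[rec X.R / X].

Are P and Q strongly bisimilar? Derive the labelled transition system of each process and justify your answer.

P ~ Q

P's transition system — 2 states:
  s0 = a.0 + (0 + 0) + 0 + (d.0 + 0\{a,b,d}) has moves =a=> s1, =d=> s1
  s1 = 0 has moves deadlocked
Q's transition system — 2 states:
  t0 = a.0 + (0 + 0) + (d.0 + 0\{a,b,d}) has moves =a=> t1, =d=> t1
  t1 = 0 has moves deadlocked
Partition-refinement fixed point:
  B0 = {s0, t0}
  B1 = {s1, t1}
s0 ∈ B0, t0 ∈ B0 → same block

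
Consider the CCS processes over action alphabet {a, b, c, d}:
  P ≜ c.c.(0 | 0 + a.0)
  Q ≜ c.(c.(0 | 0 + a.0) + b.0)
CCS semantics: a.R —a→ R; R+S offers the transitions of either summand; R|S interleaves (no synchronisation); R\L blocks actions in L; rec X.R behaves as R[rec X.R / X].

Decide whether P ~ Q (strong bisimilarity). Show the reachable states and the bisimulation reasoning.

LTS(P): 4 reachable states
  u0 = c.c.(0 | 0 + a.0) ⊢ =c=> u1
  u1 = c.(0 | 0 + a.0) ⊢ =c=> u2
  u2 = 0 | 0 + a.0 ⊢ =a=> u3
  u3 = 0 ⊢ stopped
LTS(Q): 4 reachable states
  v0 = c.(c.(0 | 0 + a.0) + b.0) ⊢ =c=> v1
  v1 = c.(0 | 0 + a.0) + b.0 ⊢ =b=> v2, =c=> v3
  v2 = 0 ⊢ stopped
  v3 = 0 | 0 + a.0 ⊢ =a=> v2
Bisimilarity quotient blocks:
  B0 = {u0}
  B1 = {u1}
  B2 = {u2, v3}
  B3 = {u3, v2}
  B4 = {v0}
  B5 = {v1}
u0 ∈ B0, v0 ∈ B4 → different blocks

not bisimilar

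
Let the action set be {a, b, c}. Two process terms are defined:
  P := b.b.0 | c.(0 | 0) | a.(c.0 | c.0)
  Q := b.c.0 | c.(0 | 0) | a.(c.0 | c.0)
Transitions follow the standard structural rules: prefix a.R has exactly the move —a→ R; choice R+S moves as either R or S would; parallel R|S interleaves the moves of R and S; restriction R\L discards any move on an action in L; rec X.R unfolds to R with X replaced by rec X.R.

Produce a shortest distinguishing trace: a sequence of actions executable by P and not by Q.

Reachable graph of P (30 states):
  s0 = b.b.0 | c.(0 | 0) | a.(c.0 | c.0) has moves =a=> s1, =b=> s2, =c=> s3
  s1 = b.b.0 | c.(0 | 0) | (c.0 | c.0) has moves =b=> s4, =c=> s5, =c=> s6, =c=> s7
  s2 = b.0 | c.(0 | 0) | a.(c.0 | c.0) has moves =a=> s4, =b=> s8, =c=> s9
  s3 = b.b.0 | (0 | 0) | a.(c.0 | c.0) has moves =a=> s5, =b=> s9
  s4 = b.0 | c.(0 | 0) | (c.0 | c.0) has moves =b=> s10, =c=> s11, =c=> s12, =c=> s13
  s5 = b.b.0 | (0 | 0) | (c.0 | c.0) has moves =b=> s11, =c=> s14, =c=> s15
  s6 = b.b.0 | c.(0 | 0) | (0 | c.0) has moves =b=> s12, =c=> s14, =c=> s16
  s7 = b.b.0 | c.(0 | 0) | (c.0 | 0) has moves =b=> s13, =c=> s15, =c=> s16
  s8 = 0 | c.(0 | 0) | a.(c.0 | c.0) has moves =a=> s10, =c=> s17
  s9 = b.0 | (0 | 0) | a.(c.0 | c.0) has moves =a=> s11, =b=> s17
  s10 = 0 | c.(0 | 0) | (c.0 | c.0) has moves =c=> s18, =c=> s19, =c=> s20
  s11 = b.0 | (0 | 0) | (c.0 | c.0) has moves =b=> s18, =c=> s21, =c=> s22
  s12 = b.0 | c.(0 | 0) | (0 | c.0) has moves =b=> s19, =c=> s21, =c=> s23
  s13 = b.0 | c.(0 | 0) | (c.0 | 0) has moves =b=> s20, =c=> s22, =c=> s23
  s14 = b.b.0 | (0 | 0) | (0 | c.0) has moves =b=> s21, =c=> s24
  s15 = b.b.0 | (0 | 0) | (c.0 | 0) has moves =b=> s22, =c=> s24
  s16 = b.b.0 | c.(0 | 0) | (0 | 0) has moves =b=> s23, =c=> s24
  s17 = 0 | (0 | 0) | a.(c.0 | c.0) has moves =a=> s18
  s18 = 0 | (0 | 0) | (c.0 | c.0) has moves =c=> s25, =c=> s26
  s19 = 0 | c.(0 | 0) | (0 | c.0) has moves =c=> s25, =c=> s27
  s20 = 0 | c.(0 | 0) | (c.0 | 0) has moves =c=> s26, =c=> s27
  s21 = b.0 | (0 | 0) | (0 | c.0) has moves =b=> s25, =c=> s28
  s22 = b.0 | (0 | 0) | (c.0 | 0) has moves =b=> s26, =c=> s28
  s23 = b.0 | c.(0 | 0) | (0 | 0) has moves =b=> s27, =c=> s28
  s24 = b.b.0 | (0 | 0) | (0 | 0) has moves =b=> s28
  s25 = 0 | (0 | 0) | (0 | c.0) has moves =c=> s29
  s26 = 0 | (0 | 0) | (c.0 | 0) has moves =c=> s29
  s27 = 0 | c.(0 | 0) | (0 | 0) has moves =c=> s29
  s28 = b.0 | (0 | 0) | (0 | 0) has moves =b=> s29
  s29 = 0 | (0 | 0) | (0 | 0) has moves stopped
Reachable graph of Q (30 states):
  t0 = b.c.0 | c.(0 | 0) | a.(c.0 | c.0) has moves =a=> t1, =b=> t2, =c=> t3
  t1 = b.c.0 | c.(0 | 0) | (c.0 | c.0) has moves =b=> t4, =c=> t5, =c=> t6, =c=> t7
  t2 = c.0 | c.(0 | 0) | a.(c.0 | c.0) has moves =a=> t4, =c=> t8, =c=> t9
  t3 = b.c.0 | (0 | 0) | a.(c.0 | c.0) has moves =a=> t5, =b=> t9
  t4 = c.0 | c.(0 | 0) | (c.0 | c.0) has moves =c=> t10, =c=> t11, =c=> t12, =c=> t13
  t5 = b.c.0 | (0 | 0) | (c.0 | c.0) has moves =b=> t11, =c=> t14, =c=> t15
  t6 = b.c.0 | c.(0 | 0) | (0 | c.0) has moves =b=> t12, =c=> t14, =c=> t16
  t7 = b.c.0 | c.(0 | 0) | (c.0 | 0) has moves =b=> t13, =c=> t15, =c=> t16
  t8 = 0 | c.(0 | 0) | a.(c.0 | c.0) has moves =a=> t10, =c=> t17
  t9 = c.0 | (0 | 0) | a.(c.0 | c.0) has moves =a=> t11, =c=> t17
  t10 = 0 | c.(0 | 0) | (c.0 | c.0) has moves =c=> t18, =c=> t19, =c=> t20
  t11 = c.0 | (0 | 0) | (c.0 | c.0) has moves =c=> t18, =c=> t21, =c=> t22
  t12 = c.0 | c.(0 | 0) | (0 | c.0) has moves =c=> t19, =c=> t21, =c=> t23
  t13 = c.0 | c.(0 | 0) | (c.0 | 0) has moves =c=> t20, =c=> t22, =c=> t23
  t14 = b.c.0 | (0 | 0) | (0 | c.0) has moves =b=> t21, =c=> t24
  t15 = b.c.0 | (0 | 0) | (c.0 | 0) has moves =b=> t22, =c=> t24
  t16 = b.c.0 | c.(0 | 0) | (0 | 0) has moves =b=> t23, =c=> t24
  t17 = 0 | (0 | 0) | a.(c.0 | c.0) has moves =a=> t18
  t18 = 0 | (0 | 0) | (c.0 | c.0) has moves =c=> t25, =c=> t26
  t19 = 0 | c.(0 | 0) | (0 | c.0) has moves =c=> t25, =c=> t27
  t20 = 0 | c.(0 | 0) | (c.0 | 0) has moves =c=> t26, =c=> t27
  t21 = c.0 | (0 | 0) | (0 | c.0) has moves =c=> t25, =c=> t28
  t22 = c.0 | (0 | 0) | (c.0 | 0) has moves =c=> t26, =c=> t28
  t23 = c.0 | c.(0 | 0) | (0 | 0) has moves =c=> t27, =c=> t28
  t24 = b.c.0 | (0 | 0) | (0 | 0) has moves =b=> t28
  t25 = 0 | (0 | 0) | (0 | c.0) has moves =c=> t29
  t26 = 0 | (0 | 0) | (c.0 | 0) has moves =c=> t29
  t27 = 0 | c.(0 | 0) | (0 | 0) has moves =c=> t29
  t28 = c.0 | (0 | 0) | (0 | 0) has moves =c=> t29
  t29 = 0 | (0 | 0) | (0 | 0) has moves stopped
Trace ⟨bb⟩ through P, begin at {s0}:
  after b @ step 1: {s2}
  after b @ step 2: {s8}
  ✓ P
Trace ⟨bb⟩ through Q, begin at {t0}:
  after b @ step 1: {t2}
  after b @ step 2: ∅ (Q stuck)

bb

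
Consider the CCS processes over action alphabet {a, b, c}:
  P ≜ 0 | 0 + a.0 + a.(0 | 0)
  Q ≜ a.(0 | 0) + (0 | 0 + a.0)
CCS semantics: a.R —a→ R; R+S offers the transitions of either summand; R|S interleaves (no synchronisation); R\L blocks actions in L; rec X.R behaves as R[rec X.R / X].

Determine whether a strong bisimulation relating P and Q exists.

Reachable graph of P (3 states):
  u0 = 0 | 0 + a.0 + a.(0 | 0) → —a→ u1, —a→ u2
  u1 = 0 → ·
  u2 = 0 | 0 → ·
Reachable graph of Q (3 states):
  v0 = a.(0 | 0) + (0 | 0 + a.0) → —a→ v1, —a→ v2
  v1 = 0 → ·
  v2 = 0 | 0 → ·
Partition-refinement fixed point:
  B0 = {u0, v0}
  B1 = {u1, u2, v1, v2}
u0 ∈ B0, v0 ∈ B0 → same block

bisimilar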